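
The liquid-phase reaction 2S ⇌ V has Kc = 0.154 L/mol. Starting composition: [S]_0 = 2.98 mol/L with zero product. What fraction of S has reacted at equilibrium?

X = 0.367

Let X = conversion of S; extent ξ = 2.98X/2 mol/L.
Concentrations: [S] = 2.98 − 2.98X; [V] = 1.49X.
Kc = [V] / ([S]^2).
This equals 0.154 at X = 0.367 (the root in 0 < X < 1).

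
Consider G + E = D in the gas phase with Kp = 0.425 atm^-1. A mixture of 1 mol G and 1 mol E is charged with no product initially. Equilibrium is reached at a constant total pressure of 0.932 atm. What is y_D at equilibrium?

Let X = conversion of G (basis 1 mol G); extent of reaction ξ = X.
Moles: n_G = 1 − X; n_E = 1 − X; n_D = X.
Total moles n_T = 2 − X.
With p_i = (n_i/n_T)P, Kp = p_D / (p_G p_E).
Equating to 0.425 atm^-1 and solving on 0 < X < 1: X = 0.154.
Then n_D = 0.154, n_T = 1.85, so y_D = 0.083.

y_D = 0.083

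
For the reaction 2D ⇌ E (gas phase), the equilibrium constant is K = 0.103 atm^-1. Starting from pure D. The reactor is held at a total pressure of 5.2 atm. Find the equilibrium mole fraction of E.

y_E = 0.279

Take 1 mol D as basis and let X be its fractional conversion, so ξ = 0.5X.
Moles: n_D = 1 − X; n_E = 0.5X.
Total moles n_T = 1 − 0.5X.
With p_i = (n_i/n_T)P, K = p_E / (p_D^2).
Substituting and setting equal to 0.103 atm^-1 gives a polynomial in X; the root in (0,1) is X = 0.436.
Then n_E = 0.218, n_T = 0.782, so y_E = 0.279.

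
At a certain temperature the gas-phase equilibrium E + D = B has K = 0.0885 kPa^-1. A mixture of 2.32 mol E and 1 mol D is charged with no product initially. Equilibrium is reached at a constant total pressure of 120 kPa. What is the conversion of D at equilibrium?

Let X = conversion of D (basis 1 mol D); extent of reaction ξ = X.
At extent ξ: n_E = 2.32 − X; n_D = 1 − X; n_B = X.
Total moles n_T = 3.32 − X.
With p_i = (n_i/n_T)P, K = p_B / (p_E p_D).
This yields a degree-2 equation in X; solving on (0,1), X = 0.863.

X = 0.863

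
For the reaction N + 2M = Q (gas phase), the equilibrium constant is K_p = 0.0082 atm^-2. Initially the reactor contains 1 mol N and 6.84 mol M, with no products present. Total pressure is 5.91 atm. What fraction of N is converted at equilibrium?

Let X = conversion of N (basis 1 mol N); extent of reaction ξ = X.
Mole table: n_N = 1 − X; n_M = 6.84 − 2X; n_Q = X.
Total moles n_T = 7.84 − 2X.
Mole fractions y_i = n_i/n_T; K_p = p_Q / (p_N p_M^2) with p_i = y_i·P.
This yields a degree-3 equation in X; solving on (0,1), X = 0.177.

X = 0.177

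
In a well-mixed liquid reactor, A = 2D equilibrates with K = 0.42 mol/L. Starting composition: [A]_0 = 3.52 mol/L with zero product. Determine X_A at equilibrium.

Let X = conversion of A; extent ξ = 3.52·X mol/L.
Concentrations: [A] = 3.52 − 3.52X; [D] = 7.04X.
K = [D]^2 / ([A]).
This equals 0.42 at X = 0.158 (the root in 0 < X < 1).

X = 0.158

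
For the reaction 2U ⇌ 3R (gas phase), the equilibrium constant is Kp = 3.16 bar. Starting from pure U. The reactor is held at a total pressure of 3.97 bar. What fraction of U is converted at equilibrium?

Take 1 mol U as basis and let X be its fractional conversion, so ξ = 0.5X.
Moles: n_U = 1 − X; n_R = 1.5X.
n_T = Σnᵢ = 1 + 0.5X.
y_i = n_i/n_T, p_i = y_i·P. Kp = p_R^3 / (p_U^2).
Setting this equal to 3.16 bar and taking the physical root (0 < X < 1) gives X = 0.446.

X = 0.446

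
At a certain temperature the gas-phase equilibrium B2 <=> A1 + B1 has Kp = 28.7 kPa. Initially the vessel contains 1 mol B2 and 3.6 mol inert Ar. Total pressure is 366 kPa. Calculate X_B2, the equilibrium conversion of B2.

X = 0.462

Let X = conversion of B2 (basis 1 mol B2); extent of reaction ξ = X.
Moles: n_B2 = 1 − X; n_A1 = X; n_B1 = X; n_I = 3.6 (inert).
n_T = Σnᵢ = 4.6 + X.
Mole fractions y_i = n_i/n_T; Kp = p_A1 p_B1 / (p_B2) with p_i = y_i·P.
Setting this equal to 28.7 kPa and taking the physical root (0 < X < 1) gives X = 0.462.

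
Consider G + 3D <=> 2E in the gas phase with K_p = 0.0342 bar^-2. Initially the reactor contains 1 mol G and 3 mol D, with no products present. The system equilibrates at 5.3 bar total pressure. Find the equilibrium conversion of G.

Let X = conversion of G (basis 1 mol G); extent of reaction ξ = X.
Moles: n_G = 1 − X; n_D = 3 − 3X; n_E = 2X.
Total moles n_T = 4 − 2X.
y_i = n_i/n_T, p_i = y_i·P. K_p = p_E^2 / (p_G p_D^3).
Setting this equal to 0.0342 bar^-2 and taking the physical root (0 < X < 1) gives X = 0.337.

X = 0.337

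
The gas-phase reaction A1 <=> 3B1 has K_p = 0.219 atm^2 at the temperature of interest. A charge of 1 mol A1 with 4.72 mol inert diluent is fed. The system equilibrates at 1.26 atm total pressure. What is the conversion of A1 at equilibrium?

Let X = conversion of A1 (basis 1 mol A1); extent of reaction ξ = X.
Moles: n_A1 = 1 − X; n_B1 = 3X; n_I = 4.72 (inert).
Summing: n_T = 5.72 + 2X.
y_i = n_i/n_T, p_i = y_i·P. K_p = p_B1^3 / (p_A1).
Equating to 0.219 atm^2 and solving on 0 < X < 1: X = 0.489.

X = 0.489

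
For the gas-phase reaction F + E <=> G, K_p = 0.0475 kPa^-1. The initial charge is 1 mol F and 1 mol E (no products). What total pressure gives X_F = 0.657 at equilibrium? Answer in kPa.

Let X = conversion of F (basis 1 mol F); extent of reaction ξ = X.
At extent ξ: n_F = 1 − X; n_E = 1 − X; n_G = X.
Total moles n_T = 2 − X.
K_p = p_G / (p_F p_E) with p_i = (n_i/n_T)·P.
At X = 0.657: the mole-fraction product g(X) = Π y_i^ν_i = 7.5. Since K_p = g(X)·P^{-1}, P = (g/K_p)^(1/1) = (7.5/0.0475)^(1/1) = 158 kPa.

P = 158 kPa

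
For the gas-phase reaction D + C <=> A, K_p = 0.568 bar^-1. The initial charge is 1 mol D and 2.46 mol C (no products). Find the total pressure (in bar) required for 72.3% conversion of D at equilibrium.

P = 7.24 bar

Basis: 1 mol D initially; let X = conversion of D. Extent ξ = X.
Species balance: n_D = 1 − X; n_C = 2.46 − X; n_A = X.
Summing: n_T = 3.46 − X.
K_p = p_A / (p_D p_C) with p_i = (n_i/n_T)·P.
At X = 0.723: the mole-fraction product g(X) = Π y_i^ν_i = 4.113. Since K_p = g(X)·P^{-1}, P = (g/K_p)^(1/1) = (4.113/0.568)^(1/1) = 7.24 bar.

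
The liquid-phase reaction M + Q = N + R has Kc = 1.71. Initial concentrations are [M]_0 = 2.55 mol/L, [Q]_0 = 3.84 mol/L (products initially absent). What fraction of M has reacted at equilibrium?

X = 0.677

Let X = conversion of M; extent ξ = 2.55·X mol/L.
Concentrations: [M] = 2.55 − 2.55X; [Q] = 3.84 − 2.55X; [N] = 2.55X; [R] = 2.55X.
Kc = [N] [R] / ([M] [Q]).
Solving Kc = 1.71 for X ∈ (0,1): X = 0.677.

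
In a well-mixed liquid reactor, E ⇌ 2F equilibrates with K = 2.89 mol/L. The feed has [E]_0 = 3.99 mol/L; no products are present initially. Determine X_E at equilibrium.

Let X = conversion of E; extent ξ = 3.99·X mol/L.
Concentrations: [E] = 3.99 − 3.99X; [F] = 7.98X.
K = [F]^2 / ([E]).
Solving K = 2.89 for X ∈ (0,1): X = 0.345.

X = 0.345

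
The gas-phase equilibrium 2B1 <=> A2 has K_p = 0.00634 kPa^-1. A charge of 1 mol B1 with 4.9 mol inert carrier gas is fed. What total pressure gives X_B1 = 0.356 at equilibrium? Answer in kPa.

Let X = conversion of B1 (basis 1 mol B1); extent of reaction ξ = 0.5X.
Mole table: n_B1 = 1 − X; n_A2 = 0.5X; n_I = 4.9 (inert).
n_T = Σnᵢ = 5.9 − 0.5X.
K_p = p_A2 / (p_B1^2) with p_i = (n_i/n_T)·P.
At X = 0.356: the mole-fraction product g(X) = Π y_i^ν_i = 2.456. Since K_p = g(X)·P^{-1}, P = (g/K_p)^(1/1) = (2.456/0.00634)^(1/1) = 387 kPa.

P = 387 kPa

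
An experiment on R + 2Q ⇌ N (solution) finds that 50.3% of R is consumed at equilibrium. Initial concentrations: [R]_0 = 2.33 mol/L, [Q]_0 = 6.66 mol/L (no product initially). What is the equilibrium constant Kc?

Let X = conversion of R.
Concentrations: [R] = 2.33 − 2.33X; [Q] = 6.66 − 4.66X; [N] = 2.33X.
At X = 0.503: [R] = 1.16, [Q] = 4.32, [N] = 1.17.
Kc = [N] / ([R] [Q]^2) = 0.0543 (mol/L)^-2.

Kc = 0.0543 (mol/L)^-2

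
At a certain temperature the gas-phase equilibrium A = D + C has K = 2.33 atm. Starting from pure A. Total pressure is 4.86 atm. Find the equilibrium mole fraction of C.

y_C = 0.363

Basis: 1 mol A initially; let X = conversion of A. Extent ξ = X.
Mole table: n_A = 1 − X; n_D = X; n_C = X.
Summing: n_T = 1 + X.
With p_i = (n_i/n_T)P, K = p_D p_C / (p_A).
Setting this equal to 2.33 atm and taking the physical root (0 < X < 1) gives X = 0.569.
Then n_C = 0.569, n_T = 1.57, so y_C = 0.363.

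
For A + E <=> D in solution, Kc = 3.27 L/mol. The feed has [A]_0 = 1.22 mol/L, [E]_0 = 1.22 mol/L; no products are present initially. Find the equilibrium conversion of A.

X = 0.609

Let X = conversion of A; extent ξ = 1.22·X mol/L.
Concentrations: [A] = 1.22 − 1.22X; [E] = 1.22 − 1.22X; [D] = 1.22X.
Kc = [D] / ([A] [E]).
Setting equal to 3.27 and solving for X on (0,1) gives X = 0.609.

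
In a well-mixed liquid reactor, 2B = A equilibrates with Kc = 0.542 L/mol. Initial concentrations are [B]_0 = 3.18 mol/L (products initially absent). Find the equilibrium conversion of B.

X = 0.587

Let X = conversion of B; extent ξ = 3.18X/2 mol/L.
Concentrations: [B] = 3.18 − 3.18X; [A] = 1.59X.
Kc = [A] / ([B]^2).
Setting equal to 0.542 and solving for X on (0,1) gives X = 0.587.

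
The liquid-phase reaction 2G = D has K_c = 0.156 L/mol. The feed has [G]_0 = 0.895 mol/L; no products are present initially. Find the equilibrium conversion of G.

X = 0.185

Let X = conversion of G; extent ξ = 0.895X/2 mol/L.
Concentrations: [G] = 0.895 − 0.895X; [D] = 0.448X.
K_c = [D] / ([G]^2).
Equating to 0.156 L/mol: the physical root is X = 0.185.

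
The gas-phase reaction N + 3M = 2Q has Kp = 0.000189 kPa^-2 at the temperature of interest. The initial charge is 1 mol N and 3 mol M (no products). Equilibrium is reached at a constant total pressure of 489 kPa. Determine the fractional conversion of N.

Let X = conversion of N (basis 1 mol N); extent of reaction ξ = X.
At extent ξ: n_N = 1 − X; n_M = 3 − 3X; n_Q = 2X.
n_T = Σnᵢ = 4 − 2X.
y_i = n_i/n_T, p_i = y_i·P. Kp = p_Q^2 / (p_N p_M^3).
Setting this equal to 0.000189 kPa^-2 and taking the physical root (0 < X < 1) gives X = 0.679.

X = 0.679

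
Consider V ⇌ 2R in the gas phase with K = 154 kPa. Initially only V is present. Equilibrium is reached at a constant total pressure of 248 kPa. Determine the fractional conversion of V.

X = 0.367

Let X = conversion of V (basis 1 mol V); extent of reaction ξ = X.
At extent ξ: n_V = 1 − X; n_R = 2X.
Total moles n_T = 1 + X.
Mole fractions y_i = n_i/n_T; K = p_R^2 / (p_V) with p_i = y_i·P.
This yields a degree-2 equation in X; solving on (0,1), X = 0.367.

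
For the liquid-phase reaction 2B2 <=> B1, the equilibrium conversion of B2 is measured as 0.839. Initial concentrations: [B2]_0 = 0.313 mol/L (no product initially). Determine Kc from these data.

Kc = 51.7 L/mol

Let X = conversion of B2.
Concentrations: [B2] = 0.313 − 0.313X; [B1] = 0.157X.
At X = 0.839: [B2] = 0.0504, [B1] = 0.131.
Kc = [B1] / ([B2]^2) = 51.7 L/mol.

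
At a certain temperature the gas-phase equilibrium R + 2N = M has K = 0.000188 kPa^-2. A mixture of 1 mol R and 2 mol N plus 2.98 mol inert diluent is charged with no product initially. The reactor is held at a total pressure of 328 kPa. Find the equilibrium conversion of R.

Basis: 1 mol R initially; let X = conversion of R. Extent ξ = X.
Species balance: n_R = 1 − X; n_N = 2 − 2X; n_M = X; n_I = 2.98 (inert).
Total moles n_T = 5.98 − 2X.
y_i = n_i/n_T, p_i = y_i·P. K = p_M / (p_R p_N^2).
Setting this equal to 0.000188 kPa^-2 and taking the physical root (0 < X < 1) gives X = 0.471.

X = 0.471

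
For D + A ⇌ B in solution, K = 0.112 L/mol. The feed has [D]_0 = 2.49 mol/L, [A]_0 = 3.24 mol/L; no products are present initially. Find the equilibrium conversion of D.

X = 0.230

Let X = conversion of D; extent ξ = 2.49·X mol/L.
Concentrations: [D] = 2.49 − 2.49X; [A] = 3.24 − 2.49X; [B] = 2.49X.
K = [B] / ([D] [A]).
Setting equal to 0.112 and solving for X on (0,1) gives X = 0.230.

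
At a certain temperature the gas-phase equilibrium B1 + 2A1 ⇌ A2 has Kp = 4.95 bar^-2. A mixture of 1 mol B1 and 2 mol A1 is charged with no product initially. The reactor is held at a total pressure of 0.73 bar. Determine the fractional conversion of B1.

X = 0.429

Let X = conversion of B1 (basis 1 mol B1); extent of reaction ξ = X.
Mole table: n_B1 = 1 − X; n_A1 = 2 − 2X; n_A2 = X.
Total moles n_T = 3 − 2X.
With p_i = (n_i/n_T)P, Kp = p_A2 / (p_B1 p_A1^2).
Setting this equal to 4.95 bar^-2 and taking the physical root (0 < X < 1) gives X = 0.429.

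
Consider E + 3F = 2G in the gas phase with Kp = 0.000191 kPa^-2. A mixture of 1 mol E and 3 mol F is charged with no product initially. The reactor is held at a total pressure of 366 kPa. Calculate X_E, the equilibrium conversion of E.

X = 0.637

Let X = conversion of E (basis 1 mol E); extent of reaction ξ = X.
Moles: n_E = 1 − X; n_F = 3 − 3X; n_G = 2X.
n_T = Σnᵢ = 4 − 2X.
Mole fractions y_i = n_i/n_T; Kp = p_G^2 / (p_E p_F^3) with p_i = y_i·P.
This yields a degree-4 equation in X; solving on (0,1), X = 0.637.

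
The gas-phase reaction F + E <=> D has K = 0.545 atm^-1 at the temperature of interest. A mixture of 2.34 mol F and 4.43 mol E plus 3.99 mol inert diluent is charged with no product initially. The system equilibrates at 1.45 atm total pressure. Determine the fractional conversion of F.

X = 0.231

Take 2.34 mol F as basis and let X be its fractional conversion, so ξ = 2.34X.
At extent ξ: n_F = 2.34 − 2.34X; n_E = 4.43 − 2.34X; n_D = 2.34X; n_I = 3.99 (inert).
Summing: n_T = 10.8 − 2.34X.
y_i = n_i/n_T, p_i = y_i·P. K = p_D / (p_F p_E).
Equating to 0.545 atm^-1 and solving on 0 < X < 1: X = 0.231.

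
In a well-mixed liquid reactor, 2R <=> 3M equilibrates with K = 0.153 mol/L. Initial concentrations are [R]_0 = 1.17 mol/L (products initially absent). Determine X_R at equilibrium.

Let X = conversion of R; extent ξ = 1.17X/2 mol/L.
Concentrations: [R] = 1.17 − 1.17X; [M] = 1.75X.
K = [M]^3 / ([R]^2).
This equals 0.153 at X = 0.273 (the root in 0 < X < 1).

X = 0.273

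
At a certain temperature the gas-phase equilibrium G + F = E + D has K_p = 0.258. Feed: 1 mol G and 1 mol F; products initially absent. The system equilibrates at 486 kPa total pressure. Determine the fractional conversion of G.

X = 0.337

Take 1 mol G as basis and let X be its fractional conversion, so ξ = X.
At extent ξ: n_G = 1 − X; n_F = 1 − X; n_E = X; n_D = X.
n_T stays at 2 (no change in mole number).
y_i = n_i/n_T, p_i = y_i·P. K_p = p_E p_D / (p_G p_F).
Substituting and setting equal to 0.258 gives a polynomial in X; the root in (0,1) is X = 0.337.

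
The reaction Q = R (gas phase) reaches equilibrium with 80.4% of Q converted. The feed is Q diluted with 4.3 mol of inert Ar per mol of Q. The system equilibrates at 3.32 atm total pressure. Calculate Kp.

Basis: 1 mol Q initially; let X = conversion of Q. Extent ξ = X.
Mole table: n_Q = 1 − X; n_R = X; n_I = 4.3 (inert).
Since Δν = 0, n_T = 5.3 throughout.
At X = 0.804: n_Q = 0.196, n_R = 0.804, n_T = 5.3.
p_i = (n_i/n_T)·P. Kp = p_R / (p_Q) = 4.1.

Kp = 4.1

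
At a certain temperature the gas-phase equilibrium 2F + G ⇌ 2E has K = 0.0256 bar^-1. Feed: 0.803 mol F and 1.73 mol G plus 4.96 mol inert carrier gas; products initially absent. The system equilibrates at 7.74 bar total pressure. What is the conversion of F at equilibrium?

X = 0.174

Let X = conversion of F (basis 0.803 mol F); extent of reaction ξ = 0.402X.
Mole table: n_F = 0.803 − 0.803X; n_G = 1.73 − 0.402X; n_E = 0.803X; n_I = 4.96 (inert).
n_T = Σnᵢ = 7.49 − 0.402X.
With p_i = (n_i/n_T)P, K = p_E^2 / (p_F^2 p_G).
Setting this equal to 0.0256 bar^-1 and taking the physical root (0 < X < 1) gives X = 0.174.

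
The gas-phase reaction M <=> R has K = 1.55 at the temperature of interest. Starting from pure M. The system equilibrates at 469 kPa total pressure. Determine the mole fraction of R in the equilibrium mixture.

Let X = conversion of M (basis 1 mol M); extent of reaction ξ = X.
Mole table: n_M = 1 − X; n_R = X.
Total moles n_T = 1 (Δν = 0, constant).
With p_i = (n_i/n_T)P, K = p_R / (p_M).
Substituting and setting equal to 1.55 gives a polynomial in X; the root in (0,1) is X = 0.608.
Then n_R = 0.608, n_T = 1, so y_R = 0.608.

y_R = 0.608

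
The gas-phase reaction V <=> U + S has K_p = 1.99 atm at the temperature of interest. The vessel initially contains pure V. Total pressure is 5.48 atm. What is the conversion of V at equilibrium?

X = 0.516

Basis: 1 mol V initially; let X = conversion of V. Extent ξ = X.
Moles: n_V = 1 − X; n_U = X; n_S = X.
Total moles n_T = 1 + X.
y_i = n_i/n_T, p_i = y_i·P. K_p = p_U p_S / (p_V).
Setting this equal to 1.99 atm and taking the physical root (0 < X < 1) gives X = 0.516.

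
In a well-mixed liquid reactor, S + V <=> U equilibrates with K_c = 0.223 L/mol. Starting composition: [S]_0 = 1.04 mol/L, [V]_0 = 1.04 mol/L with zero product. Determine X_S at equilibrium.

Let X = conversion of S; extent ξ = 1.04·X mol/L.
Concentrations: [S] = 1.04 − 1.04X; [V] = 1.04 − 1.04X; [U] = 1.04X.
K_c = [U] / ([S] [V]).
Setting equal to 0.223 and solving for X on (0,1) gives X = 0.163.

X = 0.163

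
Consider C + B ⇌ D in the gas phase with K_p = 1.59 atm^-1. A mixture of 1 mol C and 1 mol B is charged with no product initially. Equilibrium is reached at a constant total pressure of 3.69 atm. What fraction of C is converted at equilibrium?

Take 1 mol C as basis and let X be its fractional conversion, so ξ = X.
Mole table: n_C = 1 − X; n_B = 1 − X; n_D = X.
Total moles n_T = 2 − X.
With p_i = (n_i/n_T)P, K_p = p_D / (p_C p_B).
Setting this equal to 1.59 atm^-1 and taking the physical root (0 < X < 1) gives X = 0.618.

X = 0.618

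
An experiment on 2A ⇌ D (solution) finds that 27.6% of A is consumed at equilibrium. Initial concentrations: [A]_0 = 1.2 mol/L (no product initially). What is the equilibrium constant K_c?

K_c = 0.219 L/mol

Let X = conversion of A.
Concentrations: [A] = 1.2 − 1.2X; [D] = 0.6X.
At X = 0.276: [A] = 0.869, [D] = 0.166.
K_c = [D] / ([A]^2) = 0.219 L/mol.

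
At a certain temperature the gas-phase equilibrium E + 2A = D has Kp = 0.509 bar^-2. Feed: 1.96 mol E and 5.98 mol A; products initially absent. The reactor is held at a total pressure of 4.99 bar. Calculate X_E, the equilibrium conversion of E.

Let X = conversion of E (basis 1.96 mol E); extent of reaction ξ = 1.96X.
Moles: n_E = 1.96 − 1.96X; n_A = 5.98 − 3.92X; n_D = 1.96X.
n_T = Σnᵢ = 7.94 − 3.92X.
Mole fractions y_i = n_i/n_T; Kp = p_D / (p_E p_A^2) with p_i = y_i·P.
Equating to 0.509 bar^-2 and solving on 0 < X < 1: X = 0.814.

X = 0.814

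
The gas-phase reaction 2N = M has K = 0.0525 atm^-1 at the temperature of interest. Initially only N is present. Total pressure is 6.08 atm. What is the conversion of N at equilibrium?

X = 0.337

Basis: 1 mol N initially; let X = conversion of N. Extent ξ = 0.5X.
Species balance: n_N = 1 − X; n_M = 0.5X.
n_T = Σnᵢ = 1 − 0.5X.
With p_i = (n_i/n_T)P, K = p_M / (p_N^2).
This yields a degree-2 equation in X; solving on (0,1), X = 0.337.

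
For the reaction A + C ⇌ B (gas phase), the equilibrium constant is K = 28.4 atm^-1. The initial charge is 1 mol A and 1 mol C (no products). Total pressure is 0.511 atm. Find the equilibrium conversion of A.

Take 1 mol A as basis and let X be its fractional conversion, so ξ = X.
At extent ξ: n_A = 1 − X; n_C = 1 − X; n_B = X.
Summing: n_T = 2 − X.
y_i = n_i/n_T, p_i = y_i·P. K = p_B / (p_A p_C).
This yields a degree-2 equation in X; solving on (0,1), X = 0.746.

X = 0.746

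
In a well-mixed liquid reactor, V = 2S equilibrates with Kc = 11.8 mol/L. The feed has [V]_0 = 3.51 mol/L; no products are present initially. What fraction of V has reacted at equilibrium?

X = 0.588

Let X = conversion of V; extent ξ = 3.51·X mol/L.
Concentrations: [V] = 3.51 − 3.51X; [S] = 7.02X.
Kc = [S]^2 / ([V]).
This equals 11.8 at X = 0.588 (the root in 0 < X < 1).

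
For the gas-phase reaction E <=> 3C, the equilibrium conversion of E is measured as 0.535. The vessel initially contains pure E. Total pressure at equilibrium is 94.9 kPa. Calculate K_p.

K_p = 1.87e+04 kPa^2

Basis: 1 mol E initially; let X = conversion of E. Extent ξ = X.
Moles: n_E = 1 − X; n_C = 3X.
Summing: n_T = 1 + 2X.
At X = 0.535: n_E = 0.465, n_C = 1.6, n_T = 2.07.
p_i = (n_i/n_T)·P. K_p = p_C^3 / (p_E) = 1.87e+04 kPa^2.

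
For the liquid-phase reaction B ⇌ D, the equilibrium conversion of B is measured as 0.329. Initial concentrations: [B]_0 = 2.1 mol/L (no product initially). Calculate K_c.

K_c = 0.49

Let X = conversion of B.
Concentrations: [B] = 2.1 − 2.1X; [D] = 2.1X.
At X = 0.329: [B] = 1.41, [D] = 0.691.
K_c = [D] / ([B]) = 0.49.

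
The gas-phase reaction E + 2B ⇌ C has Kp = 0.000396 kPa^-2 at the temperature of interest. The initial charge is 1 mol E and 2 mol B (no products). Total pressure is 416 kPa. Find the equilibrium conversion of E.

X = 0.823

Basis: 1 mol E initially; let X = conversion of E. Extent ξ = X.
Species balance: n_E = 1 − X; n_B = 2 − 2X; n_C = X.
Summing: n_T = 3 − 2X.
With p_i = (n_i/n_T)P, Kp = p_C / (p_E p_B^2).
Setting this equal to 0.000396 kPa^-2 and taking the physical root (0 < X < 1) gives X = 0.823.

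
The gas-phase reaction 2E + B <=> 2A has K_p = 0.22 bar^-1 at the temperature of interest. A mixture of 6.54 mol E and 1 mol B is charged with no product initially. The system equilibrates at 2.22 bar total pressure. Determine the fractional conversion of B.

Take 1 mol B as basis and let X be its fractional conversion, so ξ = X.
At extent ξ: n_E = 6.54 − 2X; n_B = 1 − X; n_A = 2X.
n_T = Σnᵢ = 7.54 − X.
Mole fractions y_i = n_i/n_T; K_p = p_A^2 / (p_E^2 p_B) with p_i = y_i·P.
This yields a degree-3 equation in X; solving on (0,1), X = 0.510.

X = 0.510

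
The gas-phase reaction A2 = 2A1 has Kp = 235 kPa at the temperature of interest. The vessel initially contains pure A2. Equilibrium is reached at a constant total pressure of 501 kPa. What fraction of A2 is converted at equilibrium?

Let X = conversion of A2 (basis 1 mol A2); extent of reaction ξ = X.
Species balance: n_A2 = 1 − X; n_A1 = 2X.
Summing: n_T = 1 + X.
y_i = n_i/n_T, p_i = y_i·P. Kp = p_A1^2 / (p_A2).
Substituting and setting equal to 235 kPa gives a polynomial in X; the root in (0,1) is X = 0.324.

X = 0.324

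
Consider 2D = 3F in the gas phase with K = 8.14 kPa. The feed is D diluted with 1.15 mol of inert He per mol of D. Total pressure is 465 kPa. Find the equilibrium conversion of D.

Let X = conversion of D (basis 1 mol D); extent of reaction ξ = 0.5X.
Moles: n_D = 1 − X; n_F = 1.5X; n_I = 1.15 (inert).
Summing: n_T = 2.15 + 0.5X.
With p_i = (n_i/n_T)P, K = p_F^3 / (p_D^2).
Setting this equal to 8.14 kPa and taking the physical root (0 < X < 1) gives X = 0.196.

X = 0.196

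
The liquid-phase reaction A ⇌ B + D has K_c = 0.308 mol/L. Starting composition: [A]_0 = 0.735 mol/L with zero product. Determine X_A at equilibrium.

Let X = conversion of A; extent ξ = 0.735·X mol/L.
Concentrations: [A] = 0.735 − 0.735X; [B] = 0.735X; [D] = 0.735X.
K_c = [B] [D] / ([A]).
This equals 0.308 at X = 0.471 (the root in 0 < X < 1).

X = 0.471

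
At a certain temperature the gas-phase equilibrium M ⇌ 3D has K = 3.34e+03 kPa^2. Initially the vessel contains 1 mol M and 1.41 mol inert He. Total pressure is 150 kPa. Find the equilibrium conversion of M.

Basis: 1 mol M initially; let X = conversion of M. Extent ξ = X.
Species balance: n_M = 1 − X; n_D = 3X; n_I = 1.41 (inert).
n_T = Σnᵢ = 2.41 + 2X.
With p_i = (n_i/n_T)P, K = p_D^3 / (p_M).
Equating to 3.34e+03 kPa^2 and solving on 0 < X < 1: X = 0.326.

X = 0.326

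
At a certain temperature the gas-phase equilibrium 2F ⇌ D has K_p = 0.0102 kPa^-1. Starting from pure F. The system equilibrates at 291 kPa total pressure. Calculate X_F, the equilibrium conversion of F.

X = 0.721

Basis: 1 mol F initially; let X = conversion of F. Extent ξ = 0.5X.
Species balance: n_F = 1 − X; n_D = 0.5X.
Summing: n_T = 1 − 0.5X.
y_i = n_i/n_T, p_i = y_i·P. K_p = p_D / (p_F^2).
Equating to 0.0102 kPa^-1 and solving on 0 < X < 1: X = 0.721.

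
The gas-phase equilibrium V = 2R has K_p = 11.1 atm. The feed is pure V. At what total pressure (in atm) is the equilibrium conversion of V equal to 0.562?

P = 6.01 atm

Take 1 mol V as basis and let X be its fractional conversion, so ξ = X.
Moles: n_V = 1 − X; n_R = 2X.
Summing: n_T = 1 + X.
K_p = p_R^2 / (p_V) with p_i = (n_i/n_T)·P.
At X = 0.562: the mole-fraction product g(X) = Π y_i^ν_i = 1.847. Since K_p = g(X)·P^{1}, P = (K_p/g)^(1/1) = (11.1/1.847)^(1/1) = 6.01 atm.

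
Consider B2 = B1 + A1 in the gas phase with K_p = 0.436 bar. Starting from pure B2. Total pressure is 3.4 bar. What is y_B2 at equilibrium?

y_B2 = 0.496

Let X = conversion of B2 (basis 1 mol B2); extent of reaction ξ = X.
Moles: n_B2 = 1 − X; n_B1 = X; n_A1 = X.
Total moles n_T = 1 + X.
Mole fractions y_i = n_i/n_T; K_p = p_B1 p_A1 / (p_B2) with p_i = y_i·P.
Setting this equal to 0.436 bar and taking the physical root (0 < X < 1) gives X = 0.337.
Then n_B2 = 0.663, n_T = 1.34, so y_B2 = 0.496.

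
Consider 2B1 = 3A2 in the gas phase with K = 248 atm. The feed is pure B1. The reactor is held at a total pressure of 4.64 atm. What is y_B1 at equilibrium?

y_B1 = 0.114

Take 1 mol B1 as basis and let X be its fractional conversion, so ξ = 0.5X.
Species balance: n_B1 = 1 − X; n_A2 = 1.5X.
n_T = Σnᵢ = 1 + 0.5X.
With p_i = (n_i/n_T)P, K = p_A2^3 / (p_B1^2).
This yields a degree-3 equation in X; solving on (0,1), X = 0.838.
Then n_B1 = 0.162, n_T = 1.42, so y_B1 = 0.114.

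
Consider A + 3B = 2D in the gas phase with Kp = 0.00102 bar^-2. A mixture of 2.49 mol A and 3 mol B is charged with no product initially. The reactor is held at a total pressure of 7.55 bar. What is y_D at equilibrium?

y_D = 0.056

Basis: 3 mol B initially; let X = conversion of B. Extent ξ = X.
Mole table: n_A = 2.49 − X; n_B = 3 − 3X; n_D = 2X.
Summing: n_T = 5.49 − 2X.
y_i = n_i/n_T, p_i = y_i·P. Kp = p_D^2 / (p_A p_B^3).
Substituting and setting equal to 0.00102 bar^-2 gives a polynomial in X; the root in (0,1) is X = 0.146.
Then n_D = 0.291, n_T = 5.2, so y_D = 0.056.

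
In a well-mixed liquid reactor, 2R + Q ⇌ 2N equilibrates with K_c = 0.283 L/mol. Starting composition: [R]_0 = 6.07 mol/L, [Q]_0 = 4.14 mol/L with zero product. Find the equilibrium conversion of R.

Let X = conversion of R; extent ξ = 6.07X/2 mol/L.
Concentrations: [R] = 6.07 − 6.07X; [Q] = 4.14 − 3.04X; [N] = 6.07X.
K_c = [N]^2 / ([R]^2 [Q]).
Solving K_c = 0.283 for X ∈ (0,1): X = 0.467.

X = 0.467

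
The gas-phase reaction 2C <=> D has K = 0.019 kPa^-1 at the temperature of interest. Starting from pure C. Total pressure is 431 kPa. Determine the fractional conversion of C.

Basis: 1 mol C initially; let X = conversion of C. Extent ξ = 0.5X.
Mole table: n_C = 1 − X; n_D = 0.5X.
Total moles n_T = 1 − 0.5X.
y_i = n_i/n_T, p_i = y_i·P. K = p_D / (p_C^2).
Equating to 0.019 kPa^-1 and solving on 0 < X < 1: X = 0.828.

X = 0.828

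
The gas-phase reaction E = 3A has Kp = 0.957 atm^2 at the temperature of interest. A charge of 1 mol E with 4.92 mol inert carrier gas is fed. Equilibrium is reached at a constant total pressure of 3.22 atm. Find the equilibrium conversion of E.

X = 0.445

Take 1 mol E as basis and let X be its fractional conversion, so ξ = X.
At extent ξ: n_E = 1 − X; n_A = 3X; n_I = 4.92 (inert).
Summing: n_T = 5.92 + 2X.
Mole fractions y_i = n_i/n_T; Kp = p_A^3 / (p_E) with p_i = y_i·P.
Equating to 0.957 atm^2 and solving on 0 < X < 1: X = 0.445.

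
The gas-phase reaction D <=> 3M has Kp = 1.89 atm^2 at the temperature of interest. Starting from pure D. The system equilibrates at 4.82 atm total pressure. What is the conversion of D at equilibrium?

Let X = conversion of D (basis 1 mol D); extent of reaction ξ = X.
Species balance: n_D = 1 − X; n_M = 3X.
Summing: n_T = 1 + 2X.
Mole fractions y_i = n_i/n_T; Kp = p_M^3 / (p_D) with p_i = y_i·P.
Setting this equal to 1.89 atm^2 and taking the physical root (0 < X < 1) gives X = 0.164.

X = 0.164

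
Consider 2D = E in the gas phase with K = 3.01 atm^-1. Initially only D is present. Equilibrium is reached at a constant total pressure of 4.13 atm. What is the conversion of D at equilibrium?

Take 1 mol D as basis and let X be its fractional conversion, so ξ = 0.5X.
Moles: n_D = 1 − X; n_E = 0.5X.
Total moles n_T = 1 − 0.5X.
Mole fractions y_i = n_i/n_T; K = p_E / (p_D^2) with p_i = y_i·P.
Setting this equal to 3.01 atm^-1 and taking the physical root (0 < X < 1) gives X = 0.860.

X = 0.860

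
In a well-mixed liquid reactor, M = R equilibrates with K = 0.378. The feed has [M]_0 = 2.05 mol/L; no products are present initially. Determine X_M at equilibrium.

Let X = conversion of M; extent ξ = 2.05·X mol/L.
Concentrations: [M] = 2.05 − 2.05X; [R] = 2.05X.
K = [R] / ([M]).
Equating to 0.378: the physical root is X = 0.274.

X = 0.274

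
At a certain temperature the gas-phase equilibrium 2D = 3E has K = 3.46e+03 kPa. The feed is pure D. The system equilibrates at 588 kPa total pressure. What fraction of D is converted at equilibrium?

X = 0.653

Take 1 mol D as basis and let X be its fractional conversion, so ξ = 0.5X.
Species balance: n_D = 1 − X; n_E = 1.5X.
Summing: n_T = 1 + 0.5X.
Mole fractions y_i = n_i/n_T; K = p_E^3 / (p_D^2) with p_i = y_i·P.
This yields a degree-3 equation in X; solving on (0,1), X = 0.653.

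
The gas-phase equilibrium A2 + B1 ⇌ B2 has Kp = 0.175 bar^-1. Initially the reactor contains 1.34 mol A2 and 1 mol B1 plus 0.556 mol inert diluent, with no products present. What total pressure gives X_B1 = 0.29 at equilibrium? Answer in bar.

P = 5.79 bar

Take 1 mol B1 as basis and let X be its fractional conversion, so ξ = X.
Species balance: n_A2 = 1.34 − X; n_B1 = 1 − X; n_B2 = X; n_I = 0.556 (inert).
Summing: n_T = 2.9 − X.
Kp = p_B2 / (p_A2 p_B1) with p_i = (n_i/n_T)·P.
At X = 0.29: the mole-fraction product g(X) = Π y_i^ν_i = 1.014. Since Kp = g(X)·P^{-1}, P = (g/Kp)^(1/1) = (1.014/0.175)^(1/1) = 5.79 bar.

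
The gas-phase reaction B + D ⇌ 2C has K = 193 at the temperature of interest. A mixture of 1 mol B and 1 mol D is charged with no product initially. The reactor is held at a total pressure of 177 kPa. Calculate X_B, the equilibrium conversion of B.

X = 0.874

Take 1 mol B as basis and let X be its fractional conversion, so ξ = X.
Mole table: n_B = 1 − X; n_D = 1 − X; n_C = 2X.
n_T stays at 2 (no change in mole number).
Mole fractions y_i = n_i/n_T; K = p_C^2 / (p_B p_D) with p_i = y_i·P.
Setting this equal to 193 and taking the physical root (0 < X < 1) gives X = 0.874.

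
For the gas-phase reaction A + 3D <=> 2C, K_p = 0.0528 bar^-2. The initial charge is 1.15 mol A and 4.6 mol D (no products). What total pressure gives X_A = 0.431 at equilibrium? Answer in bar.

Let X = conversion of A (basis 1.15 mol A); extent of reaction ξ = 1.15X.
At extent ξ: n_A = 1.15 − 1.15X; n_D = 4.6 − 3.45X; n_C = 2.3X.
n_T = Σnᵢ = 5.75 − 2.3X.
K_p = p_C^2 / (p_A p_D^3) with p_i = (n_i/n_T)·P.
At X = 0.431: the mole-fraction product g(X) = Π y_i^ν_i = 1.127. Since K_p = g(X)·P^{-2}, P = (g/K_p)^(1/2) = (1.127/0.0528)^(1/2) = 4.62 bar.

P = 4.62 bar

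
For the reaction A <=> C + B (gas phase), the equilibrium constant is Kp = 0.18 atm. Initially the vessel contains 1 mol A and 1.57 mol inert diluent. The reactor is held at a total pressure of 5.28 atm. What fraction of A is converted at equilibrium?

X = 0.266

Let X = conversion of A (basis 1 mol A); extent of reaction ξ = X.
At extent ξ: n_A = 1 − X; n_C = X; n_B = X; n_I = 1.57 (inert).
n_T = Σnᵢ = 2.57 + X.
Mole fractions y_i = n_i/n_T; Kp = p_C p_B / (p_A) with p_i = y_i·P.
Setting this equal to 0.18 atm and taking the physical root (0 < X < 1) gives X = 0.266.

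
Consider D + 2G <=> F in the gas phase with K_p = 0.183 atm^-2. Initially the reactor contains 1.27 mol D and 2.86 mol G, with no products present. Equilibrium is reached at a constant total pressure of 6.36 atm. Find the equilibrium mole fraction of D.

Let X = conversion of D (basis 1.27 mol D); extent of reaction ξ = 1.27X.
Mole table: n_D = 1.27 − 1.27X; n_G = 2.86 − 2.54X; n_F = 1.27X.
Total moles n_T = 4.13 − 2.54X.
With p_i = (n_i/n_T)P, K_p = p_F / (p_D p_G^2).
This yields a degree-3 equation in X; solving on (0,1), X = 0.642.
Then n_D = 0.455, n_T = 2.5, so y_D = 0.182.

y_D = 0.182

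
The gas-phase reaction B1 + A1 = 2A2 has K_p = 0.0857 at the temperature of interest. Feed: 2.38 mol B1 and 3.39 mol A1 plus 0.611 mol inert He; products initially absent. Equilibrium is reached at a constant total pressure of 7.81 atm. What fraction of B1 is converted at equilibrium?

Basis: 2.38 mol B1 initially; let X = conversion of B1. Extent ξ = 2.38X.
Mole table: n_B1 = 2.38 − 2.38X; n_A1 = 3.39 − 2.38X; n_A2 = 4.76X; n_I = 0.611 (inert).
Since Δν = 0, n_T = 6.38 throughout.
With p_i = (n_i/n_T)P, K_p = p_A2^2 / (p_B1 p_A1).
This yields a degree-2 equation in X; solving on (0,1), X = 0.152.

X = 0.152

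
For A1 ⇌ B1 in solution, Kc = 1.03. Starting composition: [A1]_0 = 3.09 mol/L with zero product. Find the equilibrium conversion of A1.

X = 0.507

Let X = conversion of A1; extent ξ = 3.09·X mol/L.
Concentrations: [A1] = 3.09 − 3.09X; [B1] = 3.09X.
Kc = [B1] / ([A1]).
This equals 1.03 at X = 0.507 (the root in 0 < X < 1).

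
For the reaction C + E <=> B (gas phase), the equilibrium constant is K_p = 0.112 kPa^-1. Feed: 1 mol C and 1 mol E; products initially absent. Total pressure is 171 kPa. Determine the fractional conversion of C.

Take 1 mol C as basis and let X be its fractional conversion, so ξ = X.
Species balance: n_C = 1 − X; n_E = 1 − X; n_B = X.
n_T = Σnᵢ = 2 − X.
Mole fractions y_i = n_i/n_T; K_p = p_B / (p_C p_E) with p_i = y_i·P.
Setting this equal to 0.112 kPa^-1 and taking the physical root (0 < X < 1) gives X = 0.777.

X = 0.777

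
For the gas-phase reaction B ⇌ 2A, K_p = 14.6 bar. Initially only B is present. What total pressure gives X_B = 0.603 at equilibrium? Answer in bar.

Basis: 1 mol B initially; let X = conversion of B. Extent ξ = X.
At extent ξ: n_B = 1 − X; n_A = 2X.
Total moles n_T = 1 + X.
K_p = p_A^2 / (p_B) with p_i = (n_i/n_T)·P.
At X = 0.603: the mole-fraction product g(X) = Π y_i^ν_i = 2.285. Since K_p = g(X)·P^{1}, P = (K_p/g)^(1/1) = (14.6/2.285)^(1/1) = 6.39 bar.

P = 6.39 bar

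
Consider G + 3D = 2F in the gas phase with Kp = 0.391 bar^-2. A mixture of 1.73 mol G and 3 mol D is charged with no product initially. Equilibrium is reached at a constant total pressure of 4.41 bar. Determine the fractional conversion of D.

Let X = conversion of D (basis 3 mol D); extent of reaction ξ = X.
Mole table: n_G = 1.73 − X; n_D = 3 − 3X; n_F = 2X.
n_T = Σnᵢ = 4.73 − 2X.
Mole fractions y_i = n_i/n_T; Kp = p_F^2 / (p_G p_D^3) with p_i = y_i·P.
Substituting and setting equal to 0.391 bar^-2 gives a polynomial in X; the root in (0,1) is X = 0.582.

X = 0.582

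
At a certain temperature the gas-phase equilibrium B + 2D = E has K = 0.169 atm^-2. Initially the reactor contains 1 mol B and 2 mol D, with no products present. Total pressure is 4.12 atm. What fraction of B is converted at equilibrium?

Let X = conversion of B (basis 1 mol B); extent of reaction ξ = X.
Mole table: n_B = 1 − X; n_D = 2 − 2X; n_E = X.
Summing: n_T = 3 − 2X.
Mole fractions y_i = n_i/n_T; K = p_E / (p_B p_D^2) with p_i = y_i·P.
Substituting and setting equal to 0.169 atm^-2 gives a polynomial in X; the root in (0,1) is X = 0.443.

X = 0.443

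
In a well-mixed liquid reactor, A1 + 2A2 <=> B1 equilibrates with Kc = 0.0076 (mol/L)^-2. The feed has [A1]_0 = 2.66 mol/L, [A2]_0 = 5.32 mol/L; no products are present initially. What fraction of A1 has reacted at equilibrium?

Let X = conversion of A1; extent ξ = 2.66·X mol/L.
Concentrations: [A1] = 2.66 − 2.66X; [A2] = 5.32 − 5.32X; [B1] = 2.66X.
Kc = [B1] / ([A1] [A2]^2).
Equating to 0.0076 (mol/L)^-2: the physical root is X = 0.138.

X = 0.138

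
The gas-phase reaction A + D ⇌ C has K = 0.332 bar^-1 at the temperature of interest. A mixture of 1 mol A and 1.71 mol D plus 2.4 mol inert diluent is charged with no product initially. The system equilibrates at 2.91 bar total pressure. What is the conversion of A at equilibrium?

Let X = conversion of A (basis 1 mol A); extent of reaction ξ = X.
Moles: n_A = 1 − X; n_D = 1.71 − X; n_C = X; n_I = 2.4 (inert).
Summing: n_T = 5.11 − X.
With p_i = (n_i/n_T)P, K = p_C / (p_A p_D).
Setting this equal to 0.332 bar^-1 and taking the physical root (0 < X < 1) gives X = 0.227.

X = 0.227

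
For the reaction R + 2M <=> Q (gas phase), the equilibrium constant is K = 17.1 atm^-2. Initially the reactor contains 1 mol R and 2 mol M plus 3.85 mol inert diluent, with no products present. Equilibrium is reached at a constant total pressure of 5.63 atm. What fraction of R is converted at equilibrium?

Let X = conversion of R (basis 1 mol R); extent of reaction ξ = X.
Mole table: n_R = 1 − X; n_M = 2 − 2X; n_Q = X; n_I = 3.85 (inert).
Summing: n_T = 6.85 − 2X.
Mole fractions y_i = n_i/n_T; K = p_Q / (p_R p_M^2) with p_i = y_i·P.
Substituting and setting equal to 17.1 atm^-2 gives a polynomial in X; the root in (0,1) is X = 0.784.

X = 0.784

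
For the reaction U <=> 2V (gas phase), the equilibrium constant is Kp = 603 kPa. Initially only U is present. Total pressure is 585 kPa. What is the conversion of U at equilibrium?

X = 0.453

Let X = conversion of U (basis 1 mol U); extent of reaction ξ = X.
Moles: n_U = 1 − X; n_V = 2X.
Summing: n_T = 1 + X.
Mole fractions y_i = n_i/n_T; Kp = p_V^2 / (p_U) with p_i = y_i·P.
Equating to 603 kPa and solving on 0 < X < 1: X = 0.453.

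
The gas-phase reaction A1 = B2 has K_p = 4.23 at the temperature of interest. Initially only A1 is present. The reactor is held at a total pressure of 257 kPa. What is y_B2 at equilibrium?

y_B2 = 0.809

Let X = conversion of A1 (basis 1 mol A1); extent of reaction ξ = X.
Moles: n_A1 = 1 − X; n_B2 = X.
Since Δν = 0, n_T = 1 throughout.
With p_i = (n_i/n_T)P, K_p = p_B2 / (p_A1).
This yields a degree-1 equation in X; solving on (0,1), X = 0.809.
Then n_B2 = 0.809, n_T = 1, so y_B2 = 0.809.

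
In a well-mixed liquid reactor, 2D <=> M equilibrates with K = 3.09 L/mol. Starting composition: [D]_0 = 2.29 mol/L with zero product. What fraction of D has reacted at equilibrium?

Let X = conversion of D; extent ξ = 2.29X/2 mol/L.
Concentrations: [D] = 2.29 − 2.29X; [M] = 1.15X.
K = [M] / ([D]^2).
This equals 3.09 at X = 0.767 (the root in 0 < X < 1).

X = 0.767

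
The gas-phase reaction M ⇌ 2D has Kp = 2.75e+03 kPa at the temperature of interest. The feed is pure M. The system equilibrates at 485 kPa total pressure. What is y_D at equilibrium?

Take 1 mol M as basis and let X be its fractional conversion, so ξ = X.
At extent ξ: n_M = 1 − X; n_D = 2X.
n_T = Σnᵢ = 1 + X.
With p_i = (n_i/n_T)P, Kp = p_D^2 / (p_M).
Equating to 2.75e+03 kPa and solving on 0 < X < 1: X = 0.766.
Then n_D = 1.53, n_T = 1.77, so y_D = 0.867.

y_D = 0.867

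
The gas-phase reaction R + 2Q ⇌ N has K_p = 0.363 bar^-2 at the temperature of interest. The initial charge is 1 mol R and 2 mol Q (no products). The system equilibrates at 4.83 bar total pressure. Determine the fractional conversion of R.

X = 0.615

Take 1 mol R as basis and let X be its fractional conversion, so ξ = X.
Moles: n_R = 1 − X; n_Q = 2 − 2X; n_N = X.
n_T = Σnᵢ = 3 − 2X.
y_i = n_i/n_T, p_i = y_i·P. K_p = p_N / (p_R p_Q^2).
Equating to 0.363 bar^-2 and solving on 0 < X < 1: X = 0.615.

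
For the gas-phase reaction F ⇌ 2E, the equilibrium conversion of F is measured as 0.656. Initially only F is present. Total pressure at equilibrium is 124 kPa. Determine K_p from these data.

K_p = 375 kPa

Let X = conversion of F (basis 1 mol F); extent of reaction ξ = X.
Mole table: n_F = 1 − X; n_E = 2X.
Summing: n_T = 1 + X.
At X = 0.656: n_F = 0.344, n_E = 1.31, n_T = 1.66.
p_i = (n_i/n_T)·P. K_p = p_E^2 / (p_F) = 375 kPa.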